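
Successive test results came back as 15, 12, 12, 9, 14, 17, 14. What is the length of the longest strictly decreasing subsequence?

3

Negate each value so 'decreasing' becomes 'increasing', then run patience tails on the negated sequence:
-15 → extends → [-15]
-12 → extends → [-15, -12]
-12 → already a tail → [-15, -12]
-9 → extends → [-15, -12, -9]
-14 → replaces -12 → [-15, -14, -9]
-17 → replaces -15 → [-17, -14, -9]
-14 → already a tail → [-17, -14, -9]
Three tails, so the longest strictly decreasing subsequence of the original has length 3.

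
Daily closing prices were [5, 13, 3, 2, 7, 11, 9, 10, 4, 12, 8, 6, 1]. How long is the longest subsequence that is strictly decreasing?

6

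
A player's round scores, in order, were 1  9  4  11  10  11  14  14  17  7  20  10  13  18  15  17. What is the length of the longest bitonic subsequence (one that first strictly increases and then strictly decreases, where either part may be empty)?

inc[i] = longest strictly increasing subsequence ending at i; dec[i] = longest strictly decreasing subsequence starting at i:
i:      1  2  3  4  5  6  7  8  9 10 11 12 13 14 15 16
a[i]:   1  9  4 11 10 11 14 14 17  7 20 10 13 18 15 17
inc:    1  2  2  3  3  4  5  5  6  3  7  4  5  7  6  7
dec:    1  2  1  3  2  2  2  2  2  1  3  1  1  2  1  1
Best peak at i=11 (value 20): inc=7, dec=3, length 7+3−1 = 9.

9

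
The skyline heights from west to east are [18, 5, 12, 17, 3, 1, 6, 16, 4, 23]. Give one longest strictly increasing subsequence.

5, 12, 17, 23

Patience tails give the LIS length; then backtrack through the dp parents:
18 → extends → [18]
5 → replaces 18 → [5]
12 → extends → [5, 12]
17 → extends → [5, 12, 17]
3 → replaces 5 → [3, 12, 17]
1 → replaces 3 → [1, 12, 17]
6 → replaces 12 → [1, 6, 17]
16 → replaces 17 → [1, 6, 16]
4 → replaces 6 → [1, 4, 16]
23 → extends → [1, 4, 16, 23]
Length 4; one witness is 5, 12, 17, 23.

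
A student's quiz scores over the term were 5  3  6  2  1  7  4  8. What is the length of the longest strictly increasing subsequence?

4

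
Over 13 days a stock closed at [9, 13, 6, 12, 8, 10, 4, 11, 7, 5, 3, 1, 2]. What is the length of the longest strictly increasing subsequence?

4

Let dp[i] be the length of the longest such subsequence ending at index i:
i:      1  2  3  4  5  6  7  8  9 10 11 12 13
a[i]:   9 13  6 12  8 10  4 11  7  5  3  1  2
dp:     1  2  1  2  2  3  1  4  2  2  1  1  2
Maximum dp value is 4.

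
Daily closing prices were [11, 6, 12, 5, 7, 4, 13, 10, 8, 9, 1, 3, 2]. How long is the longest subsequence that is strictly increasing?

Track the smallest tail for each achievable length (strict):
11 → extends → [11]
6 → replaces 11 → [6]
12 → extends → [6, 12]
5 → replaces 6 → [5, 12]
7 → replaces 12 → [5, 7]
4 → replaces 5 → [4, 7]
13 → extends → [4, 7, 13]
10 → replaces 13 → [4, 7, 10]
8 → replaces 10 → [4, 7, 8]
9 → extends → [4, 7, 8, 9]
1 → replaces 4 → [1, 7, 8, 9]
3 → replaces 7 → [1, 3, 8, 9]
2 → replaces 3 → [1, 2, 8, 9]
Four tails, so the longest strictly increasing subsequence has length 4 (e.g. 6, 7, 8, 9).

4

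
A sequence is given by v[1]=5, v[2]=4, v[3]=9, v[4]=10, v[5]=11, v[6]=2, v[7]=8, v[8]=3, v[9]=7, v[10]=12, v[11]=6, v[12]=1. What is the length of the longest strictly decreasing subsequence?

5

Let dp[i] be the longest strictly decreasing subsequence ending at i:
i:      1  2  3  4  5  6  7  8  9 10 11 12
v[i]:   5  4  9 10 11  2  8  3  7 12  6  1
dp:     1  2  1  1  1  3  2  3  3  1  4  5
Maximum is 5.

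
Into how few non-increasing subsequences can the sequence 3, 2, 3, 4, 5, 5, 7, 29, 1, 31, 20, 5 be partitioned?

7

Place each on the leftmost legal pile:
3 → new pile 1 (tops now [3])
2 → pile 1 (tops now [2])
3 → new pile 2 (tops now [2, 3])
4 → new pile 3 (tops now [2, 3, 4])
5 → new pile 4 (tops now [2, 3, 4, 5])
5 → pile 4 (tops now [2, 3, 4, 5])
7 → new pile 5 (tops now [2, 3, 4, 5, 7])
29 → new pile 6 (tops now [2, 3, 4, 5, 7, 29])
1 → pile 1 (tops now [1, 3, 4, 5, 7, 29])
31 → new pile 7 (tops now [1, 3, 4, 5, 7, 29, 31])
20 → pile 6 (tops now [1, 3, 4, 5, 7, 20, 31])
5 → pile 4 (tops now [1, 3, 4, 5, 7, 20, 31])
Seven piles.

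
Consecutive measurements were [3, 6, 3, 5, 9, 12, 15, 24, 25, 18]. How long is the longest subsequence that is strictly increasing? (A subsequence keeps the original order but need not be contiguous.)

7

Let dp[i] be the length of the longest such subsequence ending at index i:
i:      1  2  3  4  5  6  7  8  9 10
a[i]:   3  6  3  5  9 12 15 24 25 18
dp:     1  2  1  2  3  4  5  6  7  6
Maximum dp value is 7.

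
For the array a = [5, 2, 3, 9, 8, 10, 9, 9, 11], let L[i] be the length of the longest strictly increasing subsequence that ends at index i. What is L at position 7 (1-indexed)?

4

dp[i] = 1 + max{dp[j] : j<i, a[j]<a[i]} (or 1 if no such j):
i:      1  2  3  4  5  6  7  8  9
a[i]:   5  2  3  9  8 10  9  9 11
dp:     1  1  2  3  3  4  4  4  5
At index 7 the value is 4.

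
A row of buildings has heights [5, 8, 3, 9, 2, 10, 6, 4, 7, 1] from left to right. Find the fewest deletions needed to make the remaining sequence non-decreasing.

6

Fewest deletions = n − (longest non-decreasing subsequence).
Patience tails:
5 → extends → [5]
8 → extends → [5, 8]
3 → replaces 5 → [3, 8]
9 → extends → [3, 8, 9]
2 → replaces 3 → [2, 8, 9]
10 → extends → [2, 8, 9, 10]
6 → replaces 8 → [2, 6, 9, 10]
4 → replaces 6 → [2, 4, 9, 10]
7 → replaces 9 → [2, 4, 7, 10]
1 → replaces 2 → [1, 4, 7, 10]
Longest non-decreasing subsequence has length 4, so deletions = 10 − 4 = 6.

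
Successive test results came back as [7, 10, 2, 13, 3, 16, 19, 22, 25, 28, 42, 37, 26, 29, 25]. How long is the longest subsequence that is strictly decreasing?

4

Let dp[i] be the longest strictly decreasing subsequence ending at i:
i:      1  2  3  4  5  6  7  8  9 10 11 12 13 14 15
a[i]:   7 10  2 13  3 16 19 22 25 28 42 37 26 29 25
dp:     1  1  2  1  2  1  1  1  1  1  1  2  3  3  4
Maximum is 4.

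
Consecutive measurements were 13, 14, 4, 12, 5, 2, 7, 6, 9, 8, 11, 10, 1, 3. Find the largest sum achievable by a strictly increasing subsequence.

Let S[i] be the best sum of a strictly increasing subsequence ending at i:
i:      1  2  3  4  5  6  7  8  9 10 11 12 13 14
a[i]:  13 14  4 12  5  2  7  6  9  8 11 10  1  3
S:     13 27  4 16  9  2 16 15 25 24 36 35  1  5
Maximum is 36 (e.g. 4 + 5 + 7 + 9 + 11).

36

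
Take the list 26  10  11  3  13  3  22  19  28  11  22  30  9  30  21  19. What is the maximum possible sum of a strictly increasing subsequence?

Let S[i] be the best sum of a strictly increasing subsequence ending at i:
i:       1   2   3   4   5   6   7   8   9  10  11  12  13  14  15  16
a[i]:   26  10  11   3  13   3  22  19  28  11  22  30   9  30  21  19
S:      26  10  21   3  34   3  56  53  84  21  75 114  12 114  74  53
Maximum is 114 (e.g. 10 + 11 + 13 + 22 + 28 + 30).

114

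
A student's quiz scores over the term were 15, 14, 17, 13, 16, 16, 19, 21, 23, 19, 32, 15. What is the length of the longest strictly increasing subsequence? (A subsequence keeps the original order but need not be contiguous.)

6

Let dp[i] be the length of the longest such subsequence ending at index i:
i:      1  2  3  4  5  6  7  8  9 10 11 12
a[i]:  15 14 17 13 16 16 19 21 23 19 32 15
dp:     1  1  2  1  2  2  3  4  5  3  6  2
Maximum dp value is 6.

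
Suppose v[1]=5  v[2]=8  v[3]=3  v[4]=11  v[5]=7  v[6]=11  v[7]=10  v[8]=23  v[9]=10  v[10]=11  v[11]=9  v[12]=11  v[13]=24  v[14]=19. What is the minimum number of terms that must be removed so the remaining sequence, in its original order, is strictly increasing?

Fewest deletions = n − (longest strictly increasing subsequence).
Patience tails:
5 → extends → [5]
8 → extends → [5, 8]
3 → replaces 5 → [3, 8]
11 → extends → [3, 8, 11]
7 → replaces 8 → [3, 7, 11]
11 → already a tail → [3, 7, 11]
10 → replaces 11 → [3, 7, 10]
23 → extends → [3, 7, 10, 23]
10 → already a tail → [3, 7, 10, 23]
11 → replaces 23 → [3, 7, 10, 11]
9 → replaces 10 → [3, 7, 9, 11]
11 → already a tail → [3, 7, 9, 11]
24 → extends → [3, 7, 9, 11, 24]
19 → replaces 24 → [3, 7, 9, 11, 19]
Longest strictly increasing subsequence has length 5, so deletions = 14 − 5 = 9.

9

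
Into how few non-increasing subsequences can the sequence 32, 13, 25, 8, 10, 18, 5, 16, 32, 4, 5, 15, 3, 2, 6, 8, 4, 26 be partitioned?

5

Place each on the leftmost legal pile:
32 → new pile 1 (tops now [32])
13 → pile 1 (tops now [13])
25 → new pile 2 (tops now [13, 25])
8 → pile 1 (tops now [8, 25])
10 → pile 2 (tops now [8, 10])
18 → new pile 3 (tops now [8, 10, 18])
5 → pile 1 (tops now [5, 10, 18])
16 → pile 3 (tops now [5, 10, 16])
32 → new pile 4 (tops now [5, 10, 16, 32])
4 → pile 1 (tops now [4, 10, 16, 32])
5 → pile 2 (tops now [4, 5, 16, 32])
15 → pile 3 (tops now [4, 5, 15, 32])
3 → pile 1 (tops now [3, 5, 15, 32])
2 → pile 1 (tops now [2, 5, 15, 32])
6 → pile 3 (tops now [2, 5, 6, 32])
8 → pile 4 (tops now [2, 5, 6, 8])
4 → pile 2 (tops now [2, 4, 6, 8])
26 → new pile 5 (tops now [2, 4, 6, 8, 26])
Five piles.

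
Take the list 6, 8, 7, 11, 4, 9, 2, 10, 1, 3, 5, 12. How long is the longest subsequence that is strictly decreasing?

Negate each value so 'decreasing' becomes 'increasing', then run patience tails on the negated sequence:
-6 → extends → [-6]
-8 → replaces -6 → [-8]
-7 → extends → [-8, -7]
-11 → replaces -8 → [-11, -7]
-4 → extends → [-11, -7, -4]
-9 → replaces -7 → [-11, -9, -4]
-2 → extends → [-11, -9, -4, -2]
-10 → replaces -9 → [-11, -10, -4, -2]
-1 → extends → [-11, -10, -4, -2, -1]
-3 → replaces -2 → [-11, -10, -4, -3, -1]
-5 → replaces -4 → [-11, -10, -5, -3, -1]
-12 → replaces -11 → [-12, -10, -5, -3, -1]
Five tails, so the longest strictly decreasing subsequence of the original has length 5.

5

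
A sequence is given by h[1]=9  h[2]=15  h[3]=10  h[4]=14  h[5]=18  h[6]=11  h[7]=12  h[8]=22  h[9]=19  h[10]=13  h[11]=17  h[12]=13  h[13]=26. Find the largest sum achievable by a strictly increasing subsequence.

Let S[i] be the best sum of a strictly increasing subsequence ending at i:
i:      1  2  3  4  5  6  7  8  9 10 11 12 13
h[i]:   9 15 10 14 18 11 12 22 19 13 17 13 26
S:      9 24 19 33 51 30 42 73 70 55 72 55 99
Maximum is 99 (e.g. 9 + 10 + 14 + 18 + 22 + 26).

99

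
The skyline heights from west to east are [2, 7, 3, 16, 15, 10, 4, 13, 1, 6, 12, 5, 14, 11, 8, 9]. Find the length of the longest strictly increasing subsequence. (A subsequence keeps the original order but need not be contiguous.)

6

Track the smallest tail for each achievable length (strict):
2 → extends → [2]
7 → extends → [2, 7]
3 → replaces 7 → [2, 3]
16 → extends → [2, 3, 16]
15 → replaces 16 → [2, 3, 15]
10 → replaces 15 → [2, 3, 10]
4 → replaces 10 → [2, 3, 4]
13 → extends → [2, 3, 4, 13]
1 → replaces 2 → [1, 3, 4, 13]
6 → replaces 13 → [1, 3, 4, 6]
12 → extends → [1, 3, 4, 6, 12]
5 → replaces 6 → [1, 3, 4, 5, 12]
14 → extends → [1, 3, 4, 5, 12, 14]
11 → replaces 12 → [1, 3, 4, 5, 11, 14]
8 → replaces 11 → [1, 3, 4, 5, 8, 14]
9 → replaces 14 → [1, 3, 4, 5, 8, 9]
Six tails, so the longest strictly increasing subsequence has length 6 (e.g. 2, 3, 4, 6, 12, 14).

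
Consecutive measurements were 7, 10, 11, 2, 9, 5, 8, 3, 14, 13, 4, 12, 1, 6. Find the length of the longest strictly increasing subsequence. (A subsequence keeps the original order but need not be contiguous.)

4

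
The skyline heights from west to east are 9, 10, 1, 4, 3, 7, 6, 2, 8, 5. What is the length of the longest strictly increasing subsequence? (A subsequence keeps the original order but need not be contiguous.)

Track the smallest tail for each achievable length (strict):
9 → extends → [9]
10 → extends → [9, 10]
1 → replaces 9 → [1, 10]
4 → replaces 10 → [1, 4]
3 → replaces 4 → [1, 3]
7 → extends → [1, 3, 7]
6 → replaces 7 → [1, 3, 6]
2 → replaces 3 → [1, 2, 6]
8 → extends → [1, 2, 6, 8]
5 → replaces 6 → [1, 2, 5, 8]
Four tails, so the longest strictly increasing subsequence has length 4 (e.g. 1, 4, 7, 8).

4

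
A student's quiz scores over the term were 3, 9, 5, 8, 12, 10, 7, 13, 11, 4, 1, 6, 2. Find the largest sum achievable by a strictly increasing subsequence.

41

Let S[i] be the best sum of a strictly increasing subsequence ending at i:
i:      1  2  3  4  5  6  7  8  9 10 11 12 13
a[i]:   3  9  5  8 12 10  7 13 11  4  1  6  2
S:      3 12  8 16 28 26 15 41 37  7  1 14  3
Maximum is 41 (e.g. 3 + 5 + 8 + 12 + 13).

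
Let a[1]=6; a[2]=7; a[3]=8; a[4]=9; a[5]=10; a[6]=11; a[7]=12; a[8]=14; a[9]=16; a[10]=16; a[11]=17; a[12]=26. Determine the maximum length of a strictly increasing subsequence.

11

Track the smallest tail for each achievable length (strict):
6 → extends → [6]
7 → extends → [6, 7]
8 → extends → [6, 7, 8]
9 → extends → [6, 7, 8, 9]
10 → extends → [6, 7, 8, 9, 10]
11 → extends → [6, 7, 8, 9, 10, 11]
12 → extends → [6, 7, 8, 9, 10, 11, 12]
14 → extends → [6, 7, 8, 9, 10, 11, 12, 14]
16 → extends → [6, 7, 8, 9, 10, 11, 12, 14, 16]
16 → already a tail → [6, 7, 8, 9, 10, 11, 12, 14, 16]
17 → extends → [6, 7, 8, 9, 10, 11, 12, 14, 16, 17]
26 → extends → [6, 7, 8, 9, 10, 11, 12, 14, 16, 17, 26]
Eleven tails, so the longest strictly increasing subsequence has length 11 (e.g. 6, 7, 8, 9, 10, 11, 12, 14, 16, 17, 26).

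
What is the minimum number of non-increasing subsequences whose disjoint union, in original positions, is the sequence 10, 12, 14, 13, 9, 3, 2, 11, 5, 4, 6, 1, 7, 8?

5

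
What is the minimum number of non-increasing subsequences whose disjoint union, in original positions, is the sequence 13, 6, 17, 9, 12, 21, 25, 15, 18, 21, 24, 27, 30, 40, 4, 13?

Place each on the leftmost legal pile:
13 → new pile 1 (tops now [13])
6 → pile 1 (tops now [6])
17 → new pile 2 (tops now [6, 17])
9 → pile 2 (tops now [6, 9])
12 → new pile 3 (tops now [6, 9, 12])
21 → new pile 4 (tops now [6, 9, 12, 21])
25 → new pile 5 (tops now [6, 9, 12, 21, 25])
15 → pile 4 (tops now [6, 9, 12, 15, 25])
18 → pile 5 (tops now [6, 9, 12, 15, 18])
21 → new pile 6 (tops now [6, 9, 12, 15, 18, 21])
24 → new pile 7 (tops now [6, 9, 12, 15, 18, 21, 24])
27 → new pile 8 (tops now [6, 9, 12, 15, 18, 21, 24, 27])
30 → new pile 9 (tops now [6, 9, 12, 15, 18, 21, 24, 27, 30])
40 → new pile 10 (tops now [6, 9, 12, 15, 18, 21, 24, 27, 30, 40])
4 → pile 1 (tops now [4, 9, 12, 15, 18, 21, 24, 27, 30, 40])
13 → pile 4 (tops now [4, 9, 12, 13, 18, 21, 24, 27, 30, 40])
Ten piles.

10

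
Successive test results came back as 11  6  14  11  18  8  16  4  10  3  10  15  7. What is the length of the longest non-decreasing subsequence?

5

Track the smallest tail for each achievable length (allowing ties):
11 → extends → [11]
6 → replaces 11 → [6]
14 → extends → [6, 14]
11 → replaces 14 → [6, 11]
18 → extends → [6, 11, 18]
8 → replaces 11 → [6, 8, 18]
16 → replaces 18 → [6, 8, 16]
4 → replaces 6 → [4, 8, 16]
10 → replaces 16 → [4, 8, 10]
3 → replaces 4 → [3, 8, 10]
10 → extends → [3, 8, 10, 10]
15 → extends → [3, 8, 10, 10, 15]
7 → replaces 8 → [3, 7, 10, 10, 15]
Five tails, so the longest non-decreasing subsequence has length 5 (e.g. 6, 8, 10, 10, 15).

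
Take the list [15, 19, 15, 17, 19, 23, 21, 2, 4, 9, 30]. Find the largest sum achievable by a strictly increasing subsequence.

104

Let S[i] be the best sum of a strictly increasing subsequence ending at i:
i:       1   2   3   4   5   6   7   8   9  10  11
a[i]:   15  19  15  17  19  23  21   2   4   9  30
S:      15  34  15  32  51  74  72   2   6  15 104
Maximum is 104 (e.g. 15 + 17 + 19 + 23 + 30).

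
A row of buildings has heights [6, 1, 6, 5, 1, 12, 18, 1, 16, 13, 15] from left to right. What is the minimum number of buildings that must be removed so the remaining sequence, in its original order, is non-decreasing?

6

Fewest deletions = n − (longest non-decreasing subsequence).
i:      1  2  3  4  5  6  7  8  9 10 11
a[i]:   6  1  6  5  1 12 18  1 16 13 15
dp:     1  1  2  2  2  3  4  3  4  4  5
max dp = 5, so deletions = 11 − 5 = 6.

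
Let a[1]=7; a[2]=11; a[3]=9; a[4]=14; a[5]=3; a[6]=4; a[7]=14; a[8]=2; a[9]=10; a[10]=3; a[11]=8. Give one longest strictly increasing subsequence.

Patience tails give the LIS length; then backtrack through the dp parents:
7 → extends → [7]
11 → extends → [7, 11]
9 → replaces 11 → [7, 9]
14 → extends → [7, 9, 14]
3 → replaces 7 → [3, 9, 14]
4 → replaces 9 → [3, 4, 14]
14 → already a tail → [3, 4, 14]
2 → replaces 3 → [2, 4, 14]
10 → replaces 14 → [2, 4, 10]
3 → replaces 4 → [2, 3, 10]
8 → replaces 10 → [2, 3, 8]
Length 3; one witness is 7, 11, 14.

7, 11, 14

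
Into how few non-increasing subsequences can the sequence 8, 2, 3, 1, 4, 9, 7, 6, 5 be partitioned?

Place each on the leftmost legal pile:
8 → new pile 1 (tops now [8])
2 → pile 1 (tops now [2])
3 → new pile 2 (tops now [2, 3])
1 → pile 1 (tops now [1, 3])
4 → new pile 3 (tops now [1, 3, 4])
9 → new pile 4 (tops now [1, 3, 4, 9])
7 → pile 4 (tops now [1, 3, 4, 7])
6 → pile 4 (tops now [1, 3, 4, 6])
5 → pile 4 (tops now [1, 3, 4, 5])
Four piles.

4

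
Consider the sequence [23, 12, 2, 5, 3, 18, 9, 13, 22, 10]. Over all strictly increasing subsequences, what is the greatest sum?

Let S[i] be the best sum of a strictly increasing subsequence ending at i:
i:      1  2  3  4  5  6  7  8  9 10
a[i]:  23 12  2  5  3 18  9 13 22 10
S:     23 12  2  7  5 30 16 29 52 26
Maximum is 52 (e.g. 12 + 18 + 22).

52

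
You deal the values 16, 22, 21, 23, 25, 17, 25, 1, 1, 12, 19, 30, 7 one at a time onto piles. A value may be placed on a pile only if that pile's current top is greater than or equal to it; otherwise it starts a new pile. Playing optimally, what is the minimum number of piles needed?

5

The minimum number of non-increasing subsequences covering a sequence equals the length of its longest strictly increasing subsequence.
LIS length is 5 (e.g. 16, 22, 23, 25, 30), so 5 piles are needed.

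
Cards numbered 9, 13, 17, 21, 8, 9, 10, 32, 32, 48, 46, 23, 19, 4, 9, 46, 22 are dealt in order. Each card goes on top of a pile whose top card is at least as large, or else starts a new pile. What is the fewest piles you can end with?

6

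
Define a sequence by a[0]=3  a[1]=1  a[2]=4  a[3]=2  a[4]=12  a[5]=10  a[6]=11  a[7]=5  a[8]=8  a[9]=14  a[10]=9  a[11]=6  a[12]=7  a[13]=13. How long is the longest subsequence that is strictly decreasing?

Negate each value so 'decreasing' becomes 'increasing', then run patience tails on the negated sequence:
-3 → extends → [-3]
-1 → extends → [-3, -1]
-4 → replaces -3 → [-4, -1]
-2 → replaces -1 → [-4, -2]
-12 → replaces -4 → [-12, -2]
-10 → replaces -2 → [-12, -10]
-11 → replaces -10 → [-12, -11]
-5 → extends → [-12, -11, -5]
-8 → replaces -5 → [-12, -11, -8]
-14 → replaces -12 → [-14, -11, -8]
-9 → replaces -8 → [-14, -11, -9]
-6 → extends → [-14, -11, -9, -6]
-7 → replaces -6 → [-14, -11, -9, -7]
-13 → replaces -11 → [-14, -13, -9, -7]
Four tails, so the longest strictly decreasing subsequence of the original has length 4.

4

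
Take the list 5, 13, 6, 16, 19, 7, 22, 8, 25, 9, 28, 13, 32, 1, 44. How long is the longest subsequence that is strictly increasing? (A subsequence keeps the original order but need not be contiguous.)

9

Track the smallest tail for each achievable length (strict):
5 → extends → [5]
13 → extends → [5, 13]
6 → replaces 13 → [5, 6]
16 → extends → [5, 6, 16]
19 → extends → [5, 6, 16, 19]
7 → replaces 16 → [5, 6, 7, 19]
22 → extends → [5, 6, 7, 19, 22]
8 → replaces 19 → [5, 6, 7, 8, 22]
25 → extends → [5, 6, 7, 8, 22, 25]
9 → replaces 22 → [5, 6, 7, 8, 9, 25]
28 → extends → [5, 6, 7, 8, 9, 25, 28]
13 → replaces 25 → [5, 6, 7, 8, 9, 13, 28]
32 → extends → [5, 6, 7, 8, 9, 13, 28, 32]
1 → replaces 5 → [1, 6, 7, 8, 9, 13, 28, 32]
44 → extends → [1, 6, 7, 8, 9, 13, 28, 32, 44]
Nine tails, so the longest strictly increasing subsequence has length 9 (e.g. 5, 13, 16, 19, 22, 25, 28, 32, 44).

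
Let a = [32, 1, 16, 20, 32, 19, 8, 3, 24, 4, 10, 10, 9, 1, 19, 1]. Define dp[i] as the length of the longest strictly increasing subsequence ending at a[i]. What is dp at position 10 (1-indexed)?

3

dp[i] = 1 + max{dp[j] : j<i, a[j]<a[i]} (or 1 if no such j):
i:      1  2  3  4  5  6  7  8  9 10 11 12 13 14 15 16
a[i]:  32  1 16 20 32 19  8  3 24  4 10 10  9  1 19  1
dp:     1  1  2  3  4  3  2  2  4  3  4  4  4  1  5  1
At index 10 the value is 3.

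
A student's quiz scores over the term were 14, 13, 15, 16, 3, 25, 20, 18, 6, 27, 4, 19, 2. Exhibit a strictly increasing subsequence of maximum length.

14, 15, 16, 25, 27

Patience tails give the LIS length; then backtrack through the dp parents:
14 → extends → [14]
13 → replaces 14 → [13]
15 → extends → [13, 15]
16 → extends → [13, 15, 16]
3 → replaces 13 → [3, 15, 16]
25 → extends → [3, 15, 16, 25]
20 → replaces 25 → [3, 15, 16, 20]
18 → replaces 20 → [3, 15, 16, 18]
6 → replaces 15 → [3, 6, 16, 18]
27 → extends → [3, 6, 16, 18, 27]
4 → replaces 6 → [3, 4, 16, 18, 27]
19 → replaces 27 → [3, 4, 16, 18, 19]
2 → replaces 3 → [2, 4, 16, 18, 19]
Length 5; one witness is 14, 15, 16, 25, 27.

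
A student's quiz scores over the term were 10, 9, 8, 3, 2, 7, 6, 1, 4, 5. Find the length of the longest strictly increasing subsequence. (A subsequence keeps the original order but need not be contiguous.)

Track the smallest tail for each achievable length (strict):
10 → extends → [10]
9 → replaces 10 → [9]
8 → replaces 9 → [8]
3 → replaces 8 → [3]
2 → replaces 3 → [2]
7 → extends → [2, 7]
6 → replaces 7 → [2, 6]
1 → replaces 2 → [1, 6]
4 → replaces 6 → [1, 4]
5 → extends → [1, 4, 5]
Three tails, so the longest strictly increasing subsequence has length 3 (e.g. 3, 4, 5).

3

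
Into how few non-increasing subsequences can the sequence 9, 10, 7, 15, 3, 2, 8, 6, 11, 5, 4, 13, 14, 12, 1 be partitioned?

5

The minimum number of non-increasing subsequences covering a sequence equals the length of its longest strictly increasing subsequence.
LIS length is 5 (e.g. 9, 10, 11, 13, 14), so 5 piles are needed.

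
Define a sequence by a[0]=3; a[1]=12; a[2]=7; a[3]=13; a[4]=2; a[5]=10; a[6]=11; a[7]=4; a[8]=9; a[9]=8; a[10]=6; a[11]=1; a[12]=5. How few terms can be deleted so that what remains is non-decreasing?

9

Fewest deletions = n − (longest non-decreasing subsequence).
Patience tails:
3 → extends → [3]
12 → extends → [3, 12]
7 → replaces 12 → [3, 7]
13 → extends → [3, 7, 13]
2 → replaces 3 → [2, 7, 13]
10 → replaces 13 → [2, 7, 10]
11 → extends → [2, 7, 10, 11]
4 → replaces 7 → [2, 4, 10, 11]
9 → replaces 10 → [2, 4, 9, 11]
8 → replaces 9 → [2, 4, 8, 11]
6 → replaces 8 → [2, 4, 6, 11]
1 → replaces 2 → [1, 4, 6, 11]
5 → replaces 6 → [1, 4, 5, 11]
Longest non-decreasing subsequence has length 4, so deletions = 13 − 4 = 9.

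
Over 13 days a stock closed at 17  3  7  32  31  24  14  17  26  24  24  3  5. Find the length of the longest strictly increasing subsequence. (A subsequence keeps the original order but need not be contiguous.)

5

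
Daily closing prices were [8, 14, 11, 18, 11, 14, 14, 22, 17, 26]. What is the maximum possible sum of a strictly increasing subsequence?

Let S[i] be the best sum of a strictly increasing subsequence ending at i:
i:      1  2  3  4  5  6  7  8  9 10
a[i]:   8 14 11 18 11 14 14 22 17 26
S:      8 22 19 40 19 33 33 62 50 88
Maximum is 88 (e.g. 8 + 14 + 18 + 22 + 26).

88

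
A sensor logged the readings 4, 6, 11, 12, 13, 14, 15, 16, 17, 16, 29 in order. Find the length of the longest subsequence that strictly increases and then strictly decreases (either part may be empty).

inc[i] = longest strictly increasing subsequence ending at i; dec[i] = longest strictly decreasing subsequence starting at i:
i:      1  2  3  4  5  6  7  8  9 10 11
a[i]:   4  6 11 12 13 14 15 16 17 16 29
inc:    1  2  3  4  5  6  7  8  9  8 10
dec:    1  1  1  1  1  1  1  1  2  1  1
Best peak at i=9 (value 17): inc=9, dec=2, length 9+2−1 = 10.

10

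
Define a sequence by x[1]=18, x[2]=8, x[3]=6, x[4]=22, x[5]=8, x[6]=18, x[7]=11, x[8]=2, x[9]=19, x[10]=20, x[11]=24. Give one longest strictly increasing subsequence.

Patience tails give the LIS length; then backtrack through the dp parents:
18 → extends → [18]
8 → replaces 18 → [8]
6 → replaces 8 → [6]
22 → extends → [6, 22]
8 → replaces 22 → [6, 8]
18 → extends → [6, 8, 18]
11 → replaces 18 → [6, 8, 11]
2 → replaces 6 → [2, 8, 11]
19 → extends → [2, 8, 11, 19]
20 → extends → [2, 8, 11, 19, 20]
24 → extends → [2, 8, 11, 19, 20, 24]
Length 6; one witness is 6, 8, 18, 19, 20, 24.

6, 8, 18, 19, 20, 24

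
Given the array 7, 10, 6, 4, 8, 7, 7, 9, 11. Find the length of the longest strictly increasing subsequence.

Track the smallest tail for each achievable length (strict):
7 → extends → [7]
10 → extends → [7, 10]
6 → replaces 7 → [6, 10]
4 → replaces 6 → [4, 10]
8 → replaces 10 → [4, 8]
7 → replaces 8 → [4, 7]
7 → already a tail → [4, 7]
9 → extends → [4, 7, 9]
11 → extends → [4, 7, 9, 11]
Four tails, so the longest strictly increasing subsequence has length 4 (e.g. 7, 8, 9, 11).

4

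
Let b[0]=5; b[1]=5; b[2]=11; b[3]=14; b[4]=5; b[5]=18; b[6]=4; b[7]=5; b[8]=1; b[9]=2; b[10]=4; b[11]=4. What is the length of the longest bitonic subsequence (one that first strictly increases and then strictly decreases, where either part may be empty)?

inc[i] = longest strictly increasing subsequence ending at i; dec[i] = longest strictly decreasing subsequence starting at i:
i:      0  1  2  3  4  5  6  7  8  9 10 11
b[i]:   5  5 11 14  5 18  4  5  1  2  4  4
inc:    1  1  2  3  1  4  1  2  1  2  3  3
dec:    3  3  4  4  3  3  2  2  1  1  1  1
Best peak at i=3 (value 14): inc=3, dec=4, length 3+4−1 = 6.

6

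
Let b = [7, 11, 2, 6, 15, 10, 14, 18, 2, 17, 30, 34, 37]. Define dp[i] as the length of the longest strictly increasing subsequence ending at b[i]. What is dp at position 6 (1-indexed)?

3

dp[i] = 1 + max{dp[j] : j<i, b[j]<b[i]} (or 1 if no such j):
i:      1  2  3  4  5  6  7  8  9 10 11 12 13
b[i]:   7 11  2  6 15 10 14 18  2 17 30 34 37
dp:     1  2  1  2  3  3  4  5  1  5  6  7  8
At index 6 the value is 3.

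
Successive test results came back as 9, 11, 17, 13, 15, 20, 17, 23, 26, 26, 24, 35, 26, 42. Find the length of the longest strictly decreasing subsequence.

Let dp[i] be the longest strictly decreasing subsequence ending at i:
i:      1  2  3  4  5  6  7  8  9 10 11 12 13 14
a[i]:   9 11 17 13 15 20 17 23 26 26 24 35 26 42
dp:     1  1  1  2  2  1  2  1  1  1  2  1  2  1
Maximum is 2.

2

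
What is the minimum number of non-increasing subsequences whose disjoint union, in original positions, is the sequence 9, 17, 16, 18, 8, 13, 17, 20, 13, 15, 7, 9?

4

The minimum number of non-increasing subsequences covering a sequence equals the length of its longest strictly increasing subsequence.
LIS length is 4 (e.g. 9, 17, 18, 20), so 4 piles are needed.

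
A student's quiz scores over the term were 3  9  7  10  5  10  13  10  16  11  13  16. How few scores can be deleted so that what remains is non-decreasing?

4

Fewest deletions = n − (longest non-decreasing subsequence).
Patience tails:
3 → extends → [3]
9 → extends → [3, 9]
7 → replaces 9 → [3, 7]
10 → extends → [3, 7, 10]
5 → replaces 7 → [3, 5, 10]
10 → extends → [3, 5, 10, 10]
13 → extends → [3, 5, 10, 10, 13]
10 → replaces 13 → [3, 5, 10, 10, 10]
16 → extends → [3, 5, 10, 10, 10, 16]
11 → replaces 16 → [3, 5, 10, 10, 10, 11]
13 → extends → [3, 5, 10, 10, 10, 11, 13]
16 → extends → [3, 5, 10, 10, 10, 11, 13, 16]
Longest non-decreasing subsequence has length 8, so deletions = 12 − 8 = 4.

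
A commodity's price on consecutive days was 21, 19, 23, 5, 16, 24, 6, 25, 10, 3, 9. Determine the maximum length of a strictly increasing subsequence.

4

Track the smallest tail for each achievable length (strict):
21 → extends → [21]
19 → replaces 21 → [19]
23 → extends → [19, 23]
5 → replaces 19 → [5, 23]
16 → replaces 23 → [5, 16]
24 → extends → [5, 16, 24]
6 → replaces 16 → [5, 6, 24]
25 → extends → [5, 6, 24, 25]
10 → replaces 24 → [5, 6, 10, 25]
3 → replaces 5 → [3, 6, 10, 25]
9 → replaces 10 → [3, 6, 9, 25]
Four tails, so the longest strictly increasing subsequence has length 4 (e.g. 21, 23, 24, 25).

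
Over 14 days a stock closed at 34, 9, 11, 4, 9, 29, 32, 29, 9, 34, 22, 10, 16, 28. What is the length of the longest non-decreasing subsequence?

6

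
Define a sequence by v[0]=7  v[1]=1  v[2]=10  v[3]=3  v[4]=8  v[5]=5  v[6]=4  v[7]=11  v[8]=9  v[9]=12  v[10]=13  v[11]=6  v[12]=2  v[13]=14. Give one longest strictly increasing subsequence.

Patience tails give the LIS length; then backtrack through the dp parents:
7 → extends → [7]
1 → replaces 7 → [1]
10 → extends → [1, 10]
3 → replaces 10 → [1, 3]
8 → extends → [1, 3, 8]
5 → replaces 8 → [1, 3, 5]
4 → replaces 5 → [1, 3, 4]
11 → extends → [1, 3, 4, 11]
9 → replaces 11 → [1, 3, 4, 9]
12 → extends → [1, 3, 4, 9, 12]
13 → extends → [1, 3, 4, 9, 12, 13]
6 → replaces 9 → [1, 3, 4, 6, 12, 13]
2 → replaces 3 → [1, 2, 4, 6, 12, 13]
14 → extends → [1, 2, 4, 6, 12, 13, 14]
Length 7; one witness is 1, 3, 8, 11, 12, 13, 14.

1, 3, 8, 11, 12, 13, 14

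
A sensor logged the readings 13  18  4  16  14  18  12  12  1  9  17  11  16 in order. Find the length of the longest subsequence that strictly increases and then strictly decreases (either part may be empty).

inc[i] = longest strictly increasing subsequence ending at i; dec[i] = longest strictly decreasing subsequence starting at i:
i:      1  2  3  4  5  6  7  8  9 10 11 12 13
a[i]:  13 18  4 16 14 18 12 12  1  9 17 11 16
inc:    1  2  1  2  2  3  2  2  1  2  3  3  4
dec:    3  5  2  4  3  3  2  2  1  1  2  1  1
Best peak at i=2 (value 18): inc=2, dec=5, length 2+5−1 = 6.

6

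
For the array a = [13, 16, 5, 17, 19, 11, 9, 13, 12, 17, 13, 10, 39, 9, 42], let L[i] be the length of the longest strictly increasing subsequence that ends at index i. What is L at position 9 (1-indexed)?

3

dp[i] = 1 + max{dp[j] : j<i, a[j]<a[i]} (or 1 if no such j):
i:      1  2  3  4  5  6  7  8  9 10 11 12 13 14 15
a[i]:  13 16  5 17 19 11  9 13 12 17 13 10 39  9 42
dp:     1  2  1  3  4  2  2  3  3  4  4  3  5  2  6
At index 9 the value is 3.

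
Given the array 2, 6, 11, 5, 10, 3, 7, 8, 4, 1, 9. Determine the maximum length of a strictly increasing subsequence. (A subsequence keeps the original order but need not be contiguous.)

5

Let dp[i] be the length of the longest such subsequence ending at index i:
i:      1  2  3  4  5  6  7  8  9 10 11
a[i]:   2  6 11  5 10  3  7  8  4  1  9
dp:     1  2  3  2  3  2  3  4  3  1  5
Maximum dp value is 5.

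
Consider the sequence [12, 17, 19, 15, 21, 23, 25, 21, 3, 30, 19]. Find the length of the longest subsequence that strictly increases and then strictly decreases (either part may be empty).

8

inc[i] = longest strictly increasing subsequence ending at i; dec[i] = longest strictly decreasing subsequence starting at i:
i:      1  2  3  4  5  6  7  8  9 10 11
a[i]:  12 17 19 15 21 23 25 21  3 30 19
inc:    1  2  3  2  4  5  6  4  1  7  3
dec:    2  3  3  2  2  3  3  2  1  2  1
Best peak at i=7 (value 25): inc=6, dec=3, length 6+3−1 = 8.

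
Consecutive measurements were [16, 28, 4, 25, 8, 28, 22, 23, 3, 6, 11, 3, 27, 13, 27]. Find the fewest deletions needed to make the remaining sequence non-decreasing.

Fewest deletions = n − (longest non-decreasing subsequence).
i:      1  2  3  4  5  6  7  8  9 10 11 12 13 14 15
a[i]:  16 28  4 25  8 28 22 23  3  6 11  3 27 13 27
dp:     1  2  1  2  2  3  3  4  1  2  3  2  5  4  6
max dp = 6, so deletions = 15 − 6 = 9.

9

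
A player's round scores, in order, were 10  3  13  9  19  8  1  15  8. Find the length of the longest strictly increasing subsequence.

Track the smallest tail for each achievable length (strict):
10 → extends → [10]
3 → replaces 10 → [3]
13 → extends → [3, 13]
9 → replaces 13 → [3, 9]
19 → extends → [3, 9, 19]
8 → replaces 9 → [3, 8, 19]
1 → replaces 3 → [1, 8, 19]
15 → replaces 19 → [1, 8, 15]
8 → already a tail → [1, 8, 15]
Three tails, so the longest strictly increasing subsequence has length 3 (e.g. 10, 13, 19).

3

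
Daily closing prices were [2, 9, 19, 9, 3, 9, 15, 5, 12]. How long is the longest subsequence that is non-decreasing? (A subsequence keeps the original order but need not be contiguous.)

5

Track the smallest tail for each achievable length (allowing ties):
2 → extends → [2]
9 → extends → [2, 9]
19 → extends → [2, 9, 19]
9 → replaces 19 → [2, 9, 9]
3 → replaces 9 → [2, 3, 9]
9 → extends → [2, 3, 9, 9]
15 → extends → [2, 3, 9, 9, 15]
5 → replaces 9 → [2, 3, 5, 9, 15]
12 → replaces 15 → [2, 3, 5, 9, 12]
Five tails, so the longest non-decreasing subsequence has length 5 (e.g. 2, 9, 9, 9, 15).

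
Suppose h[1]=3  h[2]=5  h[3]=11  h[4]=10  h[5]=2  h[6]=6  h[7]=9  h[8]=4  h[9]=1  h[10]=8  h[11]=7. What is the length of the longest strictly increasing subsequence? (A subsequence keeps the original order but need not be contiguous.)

Let dp[i] be the length of the longest such subsequence ending at index i:
i:      1  2  3  4  5  6  7  8  9 10 11
h[i]:   3  5 11 10  2  6  9  4  1  8  7
dp:     1  2  3  3  1  3  4  2  1  4  4
Maximum dp value is 4.

4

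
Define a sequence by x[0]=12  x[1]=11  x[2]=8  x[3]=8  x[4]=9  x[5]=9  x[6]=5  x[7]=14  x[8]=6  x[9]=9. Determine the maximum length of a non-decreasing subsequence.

Track the smallest tail for each achievable length (allowing ties):
12 → extends → [12]
11 → replaces 12 → [11]
8 → replaces 11 → [8]
8 → extends → [8, 8]
9 → extends → [8, 8, 9]
9 → extends → [8, 8, 9, 9]
5 → replaces 8 → [5, 8, 9, 9]
14 → extends → [5, 8, 9, 9, 14]
6 → replaces 8 → [5, 6, 9, 9, 14]
9 → replaces 14 → [5, 6, 9, 9, 9]
Five tails, so the longest non-decreasing subsequence has length 5 (e.g. 8, 8, 9, 9, 14).

5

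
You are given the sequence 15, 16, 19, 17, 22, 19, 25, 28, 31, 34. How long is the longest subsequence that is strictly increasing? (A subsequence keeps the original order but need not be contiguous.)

8

Let dp[i] be the length of the longest such subsequence ending at index i:
i:      1  2  3  4  5  6  7  8  9 10
a[i]:  15 16 19 17 22 19 25 28 31 34
dp:     1  2  3  3  4  4  5  6  7  8
Maximum dp value is 8.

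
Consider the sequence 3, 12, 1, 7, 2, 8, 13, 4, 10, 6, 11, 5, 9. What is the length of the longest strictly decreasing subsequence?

Let dp[i] be the longest strictly decreasing subsequence ending at i:
i:      1  2  3  4  5  6  7  8  9 10 11 12 13
a[i]:   3 12  1  7  2  8 13  4 10  6 11  5  9
dp:     1  1  2  2  3  2  1  3  2  3  2  4  3
Maximum is 4.

4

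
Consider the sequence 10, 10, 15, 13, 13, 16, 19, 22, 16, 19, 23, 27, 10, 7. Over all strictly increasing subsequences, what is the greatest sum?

132

Let S[i] be the best sum of a strictly increasing subsequence ending at i:
i:       1   2   3   4   5   6   7   8   9  10  11  12  13  14
a[i]:   10  10  15  13  13  16  19  22  16  19  23  27  10   7
S:      10  10  25  23  23  41  60  82  41  60 105 132  10   7
Maximum is 132 (e.g. 10 + 15 + 16 + 19 + 22 + 23 + 27).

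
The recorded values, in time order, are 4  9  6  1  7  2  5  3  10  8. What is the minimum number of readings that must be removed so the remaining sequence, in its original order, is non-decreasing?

6

Fewest deletions = n − (longest non-decreasing subsequence).
Patience tails:
4 → extends → [4]
9 → extends → [4, 9]
6 → replaces 9 → [4, 6]
1 → replaces 4 → [1, 6]
7 → extends → [1, 6, 7]
2 → replaces 6 → [1, 2, 7]
5 → replaces 7 → [1, 2, 5]
3 → replaces 5 → [1, 2, 3]
10 → extends → [1, 2, 3, 10]
8 → replaces 10 → [1, 2, 3, 8]
Longest non-decreasing subsequence has length 4, so deletions = 10 − 4 = 6.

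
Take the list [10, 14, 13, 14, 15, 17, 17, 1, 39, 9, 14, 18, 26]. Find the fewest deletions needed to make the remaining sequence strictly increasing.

6

Fewest deletions = n − (longest strictly increasing subsequence).
i:      1  2  3  4  5  6  7  8  9 10 11 12 13
a[i]:  10 14 13 14 15 17 17  1 39  9 14 18 26
dp:     1  2  2  3  4  5  5  1  6  2  3  6  7
max dp = 7, so deletions = 13 − 7 = 6.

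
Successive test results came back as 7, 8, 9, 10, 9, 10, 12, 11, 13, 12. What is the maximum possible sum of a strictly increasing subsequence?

59

Let S[i] be the best sum of a strictly increasing subsequence ending at i:
i:      1  2  3  4  5  6  7  8  9 10
a[i]:   7  8  9 10  9 10 12 11 13 12
S:      7 15 24 34 24 34 46 45 59 57
Maximum is 59 (e.g. 7 + 8 + 9 + 10 + 12 + 13).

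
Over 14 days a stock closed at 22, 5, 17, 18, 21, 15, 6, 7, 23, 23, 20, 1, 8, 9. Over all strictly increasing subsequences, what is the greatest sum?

Let S[i] be the best sum of a strictly increasing subsequence ending at i:
i:      1  2  3  4  5  6  7  8  9 10 11 12 13 14
a[i]:  22  5 17 18 21 15  6  7 23 23 20  1  8  9
S:     22  5 22 40 61 20 11 18 84 84 60  1 26 35
Maximum is 84 (e.g. 5 + 17 + 18 + 21 + 23).

84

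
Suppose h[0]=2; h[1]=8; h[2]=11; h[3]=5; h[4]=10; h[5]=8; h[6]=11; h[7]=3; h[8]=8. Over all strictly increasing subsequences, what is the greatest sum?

31

Let S[i] be the best sum of a strictly increasing subsequence ending at i:
i:      0  1  2  3  4  5  6  7  8
h[i]:   2  8 11  5 10  8 11  3  8
S:      2 10 21  7 20 15 31  5 15
Maximum is 31 (e.g. 2 + 8 + 10 + 11).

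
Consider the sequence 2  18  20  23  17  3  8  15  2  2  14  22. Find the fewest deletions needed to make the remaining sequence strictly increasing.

Fewest deletions = n − (longest strictly increasing subsequence).
Patience tails:
2 → extends → [2]
18 → extends → [2, 18]
20 → extends → [2, 18, 20]
23 → extends → [2, 18, 20, 23]
17 → replaces 18 → [2, 17, 20, 23]
3 → replaces 17 → [2, 3, 20, 23]
8 → replaces 20 → [2, 3, 8, 23]
15 → replaces 23 → [2, 3, 8, 15]
2 → already a tail → [2, 3, 8, 15]
2 → already a tail → [2, 3, 8, 15]
14 → replaces 15 → [2, 3, 8, 14]
22 → extends → [2, 3, 8, 14, 22]
Longest strictly increasing subsequence has length 5, so deletions = 12 − 5 = 7.

7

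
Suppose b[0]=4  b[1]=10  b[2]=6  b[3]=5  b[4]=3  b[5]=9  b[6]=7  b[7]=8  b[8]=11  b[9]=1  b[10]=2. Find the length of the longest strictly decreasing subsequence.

Let dp[i] be the longest strictly decreasing subsequence ending at i:
i:      0  1  2  3  4  5  6  7  8  9 10
b[i]:   4 10  6  5  3  9  7  8 11  1  2
dp:     1  1  2  3  4  2  3  3  1  5  5
Maximum is 5.

5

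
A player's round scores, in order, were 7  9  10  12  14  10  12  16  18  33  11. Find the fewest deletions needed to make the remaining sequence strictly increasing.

Fewest deletions = n − (longest strictly increasing subsequence).
i:      1  2  3  4  5  6  7  8  9 10 11
a[i]:   7  9 10 12 14 10 12 16 18 33 11
dp:     1  2  3  4  5  3  4  6  7  8  4
max dp = 8, so deletions = 11 − 8 = 3.

3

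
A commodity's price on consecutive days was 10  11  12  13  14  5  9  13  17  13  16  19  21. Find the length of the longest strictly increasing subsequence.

Let dp[i] be the length of the longest such subsequence ending at index i:
i:      1  2  3  4  5  6  7  8  9 10 11 12 13
a[i]:  10 11 12 13 14  5  9 13 17 13 16 19 21
dp:     1  2  3  4  5  1  2  4  6  4  6  7  8
Maximum dp value is 8.

8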